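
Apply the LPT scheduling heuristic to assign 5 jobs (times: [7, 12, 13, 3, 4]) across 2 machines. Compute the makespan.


Sort jobs in decreasing order (LPT): [13, 12, 7, 4, 3]
Assign each job to the least loaded machine:
  Machine 1: jobs [13, 4, 3], load = 20
  Machine 2: jobs [12, 7], load = 19
Makespan = max load = 20

20


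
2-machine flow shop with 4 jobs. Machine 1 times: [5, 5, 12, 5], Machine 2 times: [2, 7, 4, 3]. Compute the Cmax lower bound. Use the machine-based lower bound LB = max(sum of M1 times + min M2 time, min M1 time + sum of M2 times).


LB1 = sum(M1 times) + min(M2 times) = 27 + 2 = 29
LB2 = min(M1 times) + sum(M2 times) = 5 + 16 = 21
Lower bound = max(LB1, LB2) = max(29, 21) = 29

29


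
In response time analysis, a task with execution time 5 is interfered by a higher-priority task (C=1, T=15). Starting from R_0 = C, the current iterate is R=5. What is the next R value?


R_next = C + ceil(R_prev / T_hp) * C_hp
ceil(5 / 15) = ceil(0.3333) = 1
Interference = 1 * 1 = 1
R_next = 5 + 1 = 6

6


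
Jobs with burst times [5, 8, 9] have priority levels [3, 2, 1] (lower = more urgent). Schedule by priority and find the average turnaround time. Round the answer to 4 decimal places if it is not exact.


Sort by priority (ascending = highest first):
Order: [(1, 9), (2, 8), (3, 5)]
Completion times:
  Priority 1, burst=9, C=9
  Priority 2, burst=8, C=17
  Priority 3, burst=5, C=22
Average turnaround = 48/3 = 16.0

16.0


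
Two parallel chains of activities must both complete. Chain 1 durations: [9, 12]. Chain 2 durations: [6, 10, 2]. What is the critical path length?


Path A total = 9 + 12 = 21
Path B total = 6 + 10 + 2 = 18
Critical path = longest path = max(21, 18) = 21

21


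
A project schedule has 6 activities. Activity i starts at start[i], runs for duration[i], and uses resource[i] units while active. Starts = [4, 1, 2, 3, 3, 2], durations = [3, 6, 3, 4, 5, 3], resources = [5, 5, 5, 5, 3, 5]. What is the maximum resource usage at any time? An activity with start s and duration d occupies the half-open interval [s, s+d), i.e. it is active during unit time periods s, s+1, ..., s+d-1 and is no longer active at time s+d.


Each activity i is active on [start_i, start_i + duration_i).
Compute total resource usage per time slot:
  t=0: active resources = [], total = 0
  t=1: active resources = [5], total = 5
  t=2: active resources = [5, 5, 5], total = 15
  t=3: active resources = [5, 5, 5, 3, 5], total = 23
  t=4: active resources = [5, 5, 5, 5, 3, 5], total = 28
  t=5: active resources = [5, 5, 5, 3], total = 18
  t=6: active resources = [5, 5, 5, 3], total = 18
  t=7: active resources = [3], total = 3
Peak resource demand = 28

28


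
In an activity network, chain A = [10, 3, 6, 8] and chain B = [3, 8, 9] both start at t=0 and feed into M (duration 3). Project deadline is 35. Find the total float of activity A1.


Forward pass: ES(A1) = sum of predecessors on chain A = 0
EF = ES + duration = 0 + 10 = 10
Backward pass: LF(M) = deadline = 35; LS(M) = 35 - 3 = 32
LF(A1) = LS(M) - sum(successors on chain A) = 32 - 17 = 15
LS = LF - duration = 15 - 10 = 5
Total float = LS - ES = 5 - 0 = 5

5


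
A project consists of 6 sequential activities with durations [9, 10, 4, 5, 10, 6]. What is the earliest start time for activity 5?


Activity 5 starts after activities 1 through 4 complete.
Predecessor durations: [9, 10, 4, 5]
ES = 9 + 10 + 4 + 5 = 28

28


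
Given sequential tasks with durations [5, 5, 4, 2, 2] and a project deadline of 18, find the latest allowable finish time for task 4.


LF(activity 4) = deadline - sum of successor durations
Successors: activities 5 through 5 with durations [2]
Sum of successor durations = 2
LF = 18 - 2 = 16

16


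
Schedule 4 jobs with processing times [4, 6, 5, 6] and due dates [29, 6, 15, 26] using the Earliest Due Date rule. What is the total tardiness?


Sort by due date (EDD order): [(6, 6), (5, 15), (6, 26), (4, 29)]
Compute completion times and tardiness:
  Job 1: p=6, d=6, C=6, tardiness=max(0,6-6)=0
  Job 2: p=5, d=15, C=11, tardiness=max(0,11-15)=0
  Job 3: p=6, d=26, C=17, tardiness=max(0,17-26)=0
  Job 4: p=4, d=29, C=21, tardiness=max(0,21-29)=0
Total tardiness = 0

0


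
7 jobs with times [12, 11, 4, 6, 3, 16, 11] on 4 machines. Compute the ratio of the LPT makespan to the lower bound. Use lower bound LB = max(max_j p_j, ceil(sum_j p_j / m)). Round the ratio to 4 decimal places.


LPT order: [16, 12, 11, 11, 6, 4, 3]
Machine loads after assignment: [16, 15, 17, 15]
LPT makespan = 17
Lower bound = max(max_job, ceil(total/4)) = max(16, 16) = 16
Ratio = 17 / 16 = 1.0625

1.0625


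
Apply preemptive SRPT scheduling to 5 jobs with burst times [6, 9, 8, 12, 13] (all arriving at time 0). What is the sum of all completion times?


Since all jobs arrive at t=0, SRPT equals SPT ordering.
SPT order: [6, 8, 9, 12, 13]
Completion times:
  Job 1: p=6, C=6
  Job 2: p=8, C=14
  Job 3: p=9, C=23
  Job 4: p=12, C=35
  Job 5: p=13, C=48
Total completion time = 6 + 14 + 23 + 35 + 48 = 126

126


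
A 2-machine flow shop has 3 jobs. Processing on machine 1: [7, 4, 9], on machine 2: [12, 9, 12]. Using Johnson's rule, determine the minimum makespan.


Apply Johnson's rule:
  Group 1 (a <= b): [(2, 4, 9), (1, 7, 12), (3, 9, 12)]
  Group 2 (a > b): []
Optimal job order: [2, 1, 3]
Schedule:
  Job 2: M1 done at 4, M2 done at 13
  Job 1: M1 done at 11, M2 done at 25
  Job 3: M1 done at 20, M2 done at 37
Makespan = 37

37


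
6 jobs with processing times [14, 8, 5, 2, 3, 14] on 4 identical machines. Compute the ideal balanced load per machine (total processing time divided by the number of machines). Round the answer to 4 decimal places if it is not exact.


Total processing time = 14 + 8 + 5 + 2 + 3 + 14 = 46
Number of machines = 4
Ideal balanced load = 46 / 4 = 11.5

11.5


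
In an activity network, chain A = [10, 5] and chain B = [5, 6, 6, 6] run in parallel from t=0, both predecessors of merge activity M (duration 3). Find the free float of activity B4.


ES(B4) = sum of predecessors on chain B = 17
EF(B4) = ES + duration = 17 + 6 = 23
Successor of B4 is M. ES(M) = max(sum(A), sum(B)) = max(15, 23) = 23
Free float = ES(successor) - EF(current) = 23 - 23 = 0

0


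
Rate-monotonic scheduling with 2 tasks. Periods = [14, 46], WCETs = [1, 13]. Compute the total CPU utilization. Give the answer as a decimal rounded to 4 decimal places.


Compute individual utilizations (exact fractions):
  Task 1: C/T = 1/14 (approx. 0.0714)
  Task 2: C/T = 13/46 (approx. 0.2826)
Total utilization U = 1/14 + 13/46 = 57/161
Rounded to 4 decimal places: U = 0.3540
RM (Liu & Layland) bound for 2 tasks = 0.828427; compare with U = 57/161 (approx. 0.354037)
U <= bound, so schedulable by RM sufficient condition.

0.3540


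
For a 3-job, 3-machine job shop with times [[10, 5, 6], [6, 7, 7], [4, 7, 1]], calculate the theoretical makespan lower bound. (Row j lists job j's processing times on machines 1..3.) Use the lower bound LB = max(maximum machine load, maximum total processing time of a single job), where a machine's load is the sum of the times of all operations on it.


Machine loads:
  Machine 1: 10 + 6 + 4 = 20
  Machine 2: 5 + 7 + 7 = 19
  Machine 3: 6 + 7 + 1 = 14
Max machine load = 20
Job totals:
  Job 1: 21
  Job 2: 20
  Job 3: 12
Max job total = 21
Lower bound = max(20, 21) = 21

21


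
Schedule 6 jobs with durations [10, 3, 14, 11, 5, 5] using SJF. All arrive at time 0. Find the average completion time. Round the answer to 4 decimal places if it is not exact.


SJF order (ascending): [3, 5, 5, 10, 11, 14]
Completion times:
  Job 1: burst=3, C=3
  Job 2: burst=5, C=8
  Job 3: burst=5, C=13
  Job 4: burst=10, C=23
  Job 5: burst=11, C=34
  Job 6: burst=14, C=48
Average completion = 129/6 = 21.5

21.5


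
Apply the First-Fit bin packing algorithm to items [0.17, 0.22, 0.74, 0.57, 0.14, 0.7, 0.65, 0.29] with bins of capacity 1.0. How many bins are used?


Place items sequentially using First-Fit:
  Item 0.17 -> new Bin 1
  Item 0.22 -> Bin 1 (now 0.39)
  Item 0.74 -> new Bin 2
  Item 0.57 -> Bin 1 (now 0.96)
  Item 0.14 -> Bin 2 (now 0.88)
  Item 0.7 -> new Bin 3
  Item 0.65 -> new Bin 4
  Item 0.29 -> Bin 3 (now 0.99)
Total bins used = 4

4


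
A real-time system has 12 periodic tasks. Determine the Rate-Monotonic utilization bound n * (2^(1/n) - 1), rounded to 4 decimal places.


Compute 2^(1/12) = 1.0594630944
Subtract 1: 1.0594630944 - 1 = 0.0594630944
Multiply by n: 12 * 0.0594630944 = 0.7135571328
Round to 4 dp: 0.7136

0.7136


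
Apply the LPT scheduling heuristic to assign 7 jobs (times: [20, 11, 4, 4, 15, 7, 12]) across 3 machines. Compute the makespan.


Sort jobs in decreasing order (LPT): [20, 15, 12, 11, 7, 4, 4]
Assign each job to the least loaded machine:
  Machine 1: jobs [20, 4], load = 24
  Machine 2: jobs [15, 7, 4], load = 26
  Machine 3: jobs [12, 11], load = 23
Makespan = max load = 26

26


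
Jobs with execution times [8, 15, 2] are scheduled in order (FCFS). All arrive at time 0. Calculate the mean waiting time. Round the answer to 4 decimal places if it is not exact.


FCFS order (as given): [8, 15, 2]
Waiting times:
  Job 1: wait = 0
  Job 2: wait = 8
  Job 3: wait = 23
Sum of waiting times = 31
Average waiting time = 31/3 = 10.3333

10.3333


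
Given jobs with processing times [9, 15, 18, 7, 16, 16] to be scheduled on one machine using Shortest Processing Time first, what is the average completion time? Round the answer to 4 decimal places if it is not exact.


Sort jobs by processing time (SPT order): [7, 9, 15, 16, 16, 18]
Compute completion times sequentially:
  Job 1: processing = 7, completes at 7
  Job 2: processing = 9, completes at 16
  Job 3: processing = 15, completes at 31
  Job 4: processing = 16, completes at 47
  Job 5: processing = 16, completes at 63
  Job 6: processing = 18, completes at 81
Sum of completion times = 245
Average completion time = 245/6 = 40.8333

40.8333


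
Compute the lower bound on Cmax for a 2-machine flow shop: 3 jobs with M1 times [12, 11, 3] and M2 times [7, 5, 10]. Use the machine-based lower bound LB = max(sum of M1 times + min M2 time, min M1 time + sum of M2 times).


LB1 = sum(M1 times) + min(M2 times) = 26 + 5 = 31
LB2 = min(M1 times) + sum(M2 times) = 3 + 22 = 25
Lower bound = max(LB1, LB2) = max(31, 25) = 31

31


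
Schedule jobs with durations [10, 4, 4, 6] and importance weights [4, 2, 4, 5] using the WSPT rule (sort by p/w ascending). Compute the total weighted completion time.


Compute p/w ratios and sort ascending (WSPT): [(4, 4), (6, 5), (4, 2), (10, 4)]
Compute weighted completion times:
  Job (p=4,w=4): C=4, w*C=4*4=16
  Job (p=6,w=5): C=10, w*C=5*10=50
  Job (p=4,w=2): C=14, w*C=2*14=28
  Job (p=10,w=4): C=24, w*C=4*24=96
Total weighted completion time = 190

190


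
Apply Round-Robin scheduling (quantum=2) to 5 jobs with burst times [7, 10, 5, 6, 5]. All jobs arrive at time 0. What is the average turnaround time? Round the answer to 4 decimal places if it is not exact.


Time quantum = 2
Execution trace:
  J1 runs 2 units, time = 2
  J2 runs 2 units, time = 4
  J3 runs 2 units, time = 6
  J4 runs 2 units, time = 8
  J5 runs 2 units, time = 10
  J1 runs 2 units, time = 12
  J2 runs 2 units, time = 14
  J3 runs 2 units, time = 16
  J4 runs 2 units, time = 18
  J5 runs 2 units, time = 20
  J1 runs 2 units, time = 22
  J2 runs 2 units, time = 24
  J3 runs 1 units, time = 25
  J4 runs 2 units, time = 27
  J5 runs 1 units, time = 28
  J1 runs 1 units, time = 29
  J2 runs 2 units, time = 31
  J2 runs 2 units, time = 33
Finish times: [29, 33, 25, 27, 28]
Average turnaround = 142/5 = 28.4

28.4


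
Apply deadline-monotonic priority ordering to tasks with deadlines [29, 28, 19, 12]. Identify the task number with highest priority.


Sort tasks by relative deadline (ascending):
  Task 4: deadline = 12
  Task 3: deadline = 19
  Task 2: deadline = 28
  Task 1: deadline = 29
Priority order (highest first): [4, 3, 2, 1]
Highest priority task = 4

4


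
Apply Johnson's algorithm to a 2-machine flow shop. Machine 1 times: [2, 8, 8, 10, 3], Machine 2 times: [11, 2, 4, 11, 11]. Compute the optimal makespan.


Apply Johnson's rule:
  Group 1 (a <= b): [(1, 2, 11), (5, 3, 11), (4, 10, 11)]
  Group 2 (a > b): [(3, 8, 4), (2, 8, 2)]
Optimal job order: [1, 5, 4, 3, 2]
Schedule:
  Job 1: M1 done at 2, M2 done at 13
  Job 5: M1 done at 5, M2 done at 24
  Job 4: M1 done at 15, M2 done at 35
  Job 3: M1 done at 23, M2 done at 39
  Job 2: M1 done at 31, M2 done at 41
Makespan = 41

41


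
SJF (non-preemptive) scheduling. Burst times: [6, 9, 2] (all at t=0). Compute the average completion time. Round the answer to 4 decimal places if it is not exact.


SJF order (ascending): [2, 6, 9]
Completion times:
  Job 1: burst=2, C=2
  Job 2: burst=6, C=8
  Job 3: burst=9, C=17
Average completion = 27/3 = 9.0

9.0


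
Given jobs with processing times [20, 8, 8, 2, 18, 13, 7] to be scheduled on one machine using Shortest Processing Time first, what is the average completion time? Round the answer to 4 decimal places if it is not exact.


Sort jobs by processing time (SPT order): [2, 7, 8, 8, 13, 18, 20]
Compute completion times sequentially:
  Job 1: processing = 2, completes at 2
  Job 2: processing = 7, completes at 9
  Job 3: processing = 8, completes at 17
  Job 4: processing = 8, completes at 25
  Job 5: processing = 13, completes at 38
  Job 6: processing = 18, completes at 56
  Job 7: processing = 20, completes at 76
Sum of completion times = 223
Average completion time = 223/7 = 31.8571

31.8571


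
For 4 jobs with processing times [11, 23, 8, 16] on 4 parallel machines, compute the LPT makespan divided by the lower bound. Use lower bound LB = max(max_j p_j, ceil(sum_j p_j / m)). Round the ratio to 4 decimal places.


LPT order: [23, 16, 11, 8]
Machine loads after assignment: [23, 16, 11, 8]
LPT makespan = 23
Lower bound = max(max_job, ceil(total/4)) = max(23, 15) = 23
Ratio = 23 / 23 = 1.0

1.0


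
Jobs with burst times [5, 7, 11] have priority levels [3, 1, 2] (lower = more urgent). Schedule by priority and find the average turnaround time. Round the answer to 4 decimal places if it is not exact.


Sort by priority (ascending = highest first):
Order: [(1, 7), (2, 11), (3, 5)]
Completion times:
  Priority 1, burst=7, C=7
  Priority 2, burst=11, C=18
  Priority 3, burst=5, C=23
Average turnaround = 48/3 = 16.0

16.0


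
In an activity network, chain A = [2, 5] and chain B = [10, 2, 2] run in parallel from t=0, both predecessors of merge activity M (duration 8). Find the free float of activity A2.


ES(A2) = sum of predecessors on chain A = 2
EF(A2) = ES + duration = 2 + 5 = 7
Successor of A2 is M. ES(M) = max(sum(A), sum(B)) = max(7, 14) = 14
Free float = ES(successor) - EF(current) = 14 - 7 = 7

7


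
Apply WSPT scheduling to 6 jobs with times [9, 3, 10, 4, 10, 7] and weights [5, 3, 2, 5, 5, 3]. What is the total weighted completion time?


Compute p/w ratios and sort ascending (WSPT): [(4, 5), (3, 3), (9, 5), (10, 5), (7, 3), (10, 2)]
Compute weighted completion times:
  Job (p=4,w=5): C=4, w*C=5*4=20
  Job (p=3,w=3): C=7, w*C=3*7=21
  Job (p=9,w=5): C=16, w*C=5*16=80
  Job (p=10,w=5): C=26, w*C=5*26=130
  Job (p=7,w=3): C=33, w*C=3*33=99
  Job (p=10,w=2): C=43, w*C=2*43=86
Total weighted completion time = 436

436


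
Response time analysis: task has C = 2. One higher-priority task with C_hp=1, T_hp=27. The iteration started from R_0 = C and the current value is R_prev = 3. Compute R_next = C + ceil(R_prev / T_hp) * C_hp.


R_next = C + ceil(R_prev / T_hp) * C_hp
ceil(3 / 27) = ceil(0.1111) = 1
Interference = 1 * 1 = 1
R_next = 2 + 1 = 3
R_next = R_prev, so the iteration has converged (response time = 3).

3


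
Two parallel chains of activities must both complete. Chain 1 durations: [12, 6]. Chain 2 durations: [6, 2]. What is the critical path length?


Path A total = 12 + 6 = 18
Path B total = 6 + 2 = 8
Critical path = longest path = max(18, 8) = 18

18


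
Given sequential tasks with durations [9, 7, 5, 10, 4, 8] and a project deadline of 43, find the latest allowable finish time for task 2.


LF(activity 2) = deadline - sum of successor durations
Successors: activities 3 through 6 with durations [5, 10, 4, 8]
Sum of successor durations = 27
LF = 43 - 27 = 16

16


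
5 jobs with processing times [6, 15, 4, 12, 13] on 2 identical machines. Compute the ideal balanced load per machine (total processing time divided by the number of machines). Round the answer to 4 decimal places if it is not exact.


Total processing time = 6 + 15 + 4 + 12 + 13 = 50
Number of machines = 2
Ideal balanced load = 50 / 2 = 25.0

25.0


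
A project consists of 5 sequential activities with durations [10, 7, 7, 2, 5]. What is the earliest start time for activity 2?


Activity 2 starts after activities 1 through 1 complete.
Predecessor durations: [10]
ES = 10 = 10

10


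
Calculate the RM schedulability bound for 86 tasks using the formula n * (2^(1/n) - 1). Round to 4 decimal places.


Compute 2^(1/86) = 1.0080924190
Subtract 1: 1.0080924190 - 1 = 0.0080924190
Multiply by n: 86 * 0.0080924190 = 0.6959480340
Round to 4 dp: 0.6959

0.6959


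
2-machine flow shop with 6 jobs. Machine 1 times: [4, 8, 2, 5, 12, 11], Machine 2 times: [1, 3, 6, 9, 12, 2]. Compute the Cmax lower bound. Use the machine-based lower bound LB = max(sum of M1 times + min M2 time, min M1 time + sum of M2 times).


LB1 = sum(M1 times) + min(M2 times) = 42 + 1 = 43
LB2 = min(M1 times) + sum(M2 times) = 2 + 33 = 35
Lower bound = max(LB1, LB2) = max(43, 35) = 43

43


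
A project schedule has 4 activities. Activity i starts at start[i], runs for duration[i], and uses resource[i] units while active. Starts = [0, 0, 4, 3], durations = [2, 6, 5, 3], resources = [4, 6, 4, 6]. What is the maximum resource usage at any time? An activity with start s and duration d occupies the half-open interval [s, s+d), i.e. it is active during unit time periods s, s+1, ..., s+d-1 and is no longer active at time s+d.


Each activity i is active on [start_i, start_i + duration_i).
Compute total resource usage per time slot:
  t=0: active resources = [4, 6], total = 10
  t=1: active resources = [4, 6], total = 10
  t=2: active resources = [6], total = 6
  t=3: active resources = [6, 6], total = 12
  t=4: active resources = [6, 4, 6], total = 16
  t=5: active resources = [6, 4, 6], total = 16
  t=6: active resources = [4], total = 4
  t=7: active resources = [4], total = 4
  t=8: active resources = [4], total = 4
Peak resource demand = 16

16


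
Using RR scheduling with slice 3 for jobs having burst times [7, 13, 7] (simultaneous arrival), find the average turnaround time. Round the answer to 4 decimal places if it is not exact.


Time quantum = 3
Execution trace:
  J1 runs 3 units, time = 3
  J2 runs 3 units, time = 6
  J3 runs 3 units, time = 9
  J1 runs 3 units, time = 12
  J2 runs 3 units, time = 15
  J3 runs 3 units, time = 18
  J1 runs 1 units, time = 19
  J2 runs 3 units, time = 22
  J3 runs 1 units, time = 23
  J2 runs 3 units, time = 26
  J2 runs 1 units, time = 27
Finish times: [19, 27, 23]
Average turnaround = 69/3 = 23.0

23.0


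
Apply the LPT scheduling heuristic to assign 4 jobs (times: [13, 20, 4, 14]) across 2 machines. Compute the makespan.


Sort jobs in decreasing order (LPT): [20, 14, 13, 4]
Assign each job to the least loaded machine:
  Machine 1: jobs [20, 4], load = 24
  Machine 2: jobs [14, 13], load = 27
Makespan = max load = 27

27


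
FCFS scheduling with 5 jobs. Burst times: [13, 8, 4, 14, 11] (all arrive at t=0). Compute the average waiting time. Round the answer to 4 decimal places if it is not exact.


FCFS order (as given): [13, 8, 4, 14, 11]
Waiting times:
  Job 1: wait = 0
  Job 2: wait = 13
  Job 3: wait = 21
  Job 4: wait = 25
  Job 5: wait = 39
Sum of waiting times = 98
Average waiting time = 98/5 = 19.6

19.6


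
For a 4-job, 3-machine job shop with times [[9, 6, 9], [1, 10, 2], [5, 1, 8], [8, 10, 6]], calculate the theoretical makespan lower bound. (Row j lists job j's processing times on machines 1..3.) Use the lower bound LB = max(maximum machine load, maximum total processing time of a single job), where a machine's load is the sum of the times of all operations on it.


Machine loads:
  Machine 1: 9 + 1 + 5 + 8 = 23
  Machine 2: 6 + 10 + 1 + 10 = 27
  Machine 3: 9 + 2 + 8 + 6 = 25
Max machine load = 27
Job totals:
  Job 1: 24
  Job 2: 13
  Job 3: 14
  Job 4: 24
Max job total = 24
Lower bound = max(27, 24) = 27

27


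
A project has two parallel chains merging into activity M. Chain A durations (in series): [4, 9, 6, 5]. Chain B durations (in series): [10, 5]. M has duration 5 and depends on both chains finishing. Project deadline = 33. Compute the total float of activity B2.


Forward pass: ES(B2) = sum of predecessors on chain B = 10
EF = ES + duration = 10 + 5 = 15
Backward pass: LF(M) = deadline = 33; LS(M) = 33 - 5 = 28
LF(B2) = LS(M) - sum(successors on chain B) = 28 - 0 = 28
LS = LF - duration = 28 - 5 = 23
Total float = LS - ES = 23 - 10 = 13

13


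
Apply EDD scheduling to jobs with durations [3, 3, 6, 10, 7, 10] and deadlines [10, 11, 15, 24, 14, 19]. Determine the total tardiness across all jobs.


Sort by due date (EDD order): [(3, 10), (3, 11), (7, 14), (6, 15), (10, 19), (10, 24)]
Compute completion times and tardiness:
  Job 1: p=3, d=10, C=3, tardiness=max(0,3-10)=0
  Job 2: p=3, d=11, C=6, tardiness=max(0,6-11)=0
  Job 3: p=7, d=14, C=13, tardiness=max(0,13-14)=0
  Job 4: p=6, d=15, C=19, tardiness=max(0,19-15)=4
  Job 5: p=10, d=19, C=29, tardiness=max(0,29-19)=10
  Job 6: p=10, d=24, C=39, tardiness=max(0,39-24)=15
Total tardiness = 29

29


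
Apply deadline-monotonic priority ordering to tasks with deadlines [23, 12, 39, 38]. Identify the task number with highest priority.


Sort tasks by relative deadline (ascending):
  Task 2: deadline = 12
  Task 1: deadline = 23
  Task 4: deadline = 38
  Task 3: deadline = 39
Priority order (highest first): [2, 1, 4, 3]
Highest priority task = 2

2


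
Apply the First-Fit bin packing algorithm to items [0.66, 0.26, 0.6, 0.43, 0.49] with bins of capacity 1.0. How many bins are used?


Place items sequentially using First-Fit:
  Item 0.66 -> new Bin 1
  Item 0.26 -> Bin 1 (now 0.92)
  Item 0.6 -> new Bin 2
  Item 0.43 -> new Bin 3
  Item 0.49 -> Bin 3 (now 0.92)
Total bins used = 3

3


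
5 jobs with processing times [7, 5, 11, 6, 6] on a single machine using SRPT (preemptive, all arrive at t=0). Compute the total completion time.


Since all jobs arrive at t=0, SRPT equals SPT ordering.
SPT order: [5, 6, 6, 7, 11]
Completion times:
  Job 1: p=5, C=5
  Job 2: p=6, C=11
  Job 3: p=6, C=17
  Job 4: p=7, C=24
  Job 5: p=11, C=35
Total completion time = 5 + 11 + 17 + 24 + 35 = 92

92


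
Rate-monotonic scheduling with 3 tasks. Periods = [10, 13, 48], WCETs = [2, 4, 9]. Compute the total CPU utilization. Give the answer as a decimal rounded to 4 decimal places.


Compute individual utilizations (exact fractions):
  Task 1: C/T = 2/10 = 1/5 (approx. 0.2)
  Task 2: C/T = 4/13 (approx. 0.3077)
  Task 3: C/T = 9/48 = 3/16 (approx. 0.1875)
Total utilization U = 1/5 + 4/13 + 3/16 = 723/1040
Rounded to 4 decimal places: U = 0.6952
RM (Liu & Layland) bound for 3 tasks = 0.779763; compare with U = 723/1040 (approx. 0.695192)
U <= bound, so schedulable by RM sufficient condition.

0.6952


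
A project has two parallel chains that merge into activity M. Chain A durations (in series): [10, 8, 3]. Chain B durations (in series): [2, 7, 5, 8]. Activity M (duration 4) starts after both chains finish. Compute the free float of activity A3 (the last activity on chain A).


ES(A3) = sum of predecessors on chain A = 18
EF(A3) = ES + duration = 18 + 3 = 21
Successor of A3 is M. ES(M) = max(sum(A), sum(B)) = max(21, 22) = 22
Free float = ES(successor) - EF(current) = 22 - 21 = 1

1


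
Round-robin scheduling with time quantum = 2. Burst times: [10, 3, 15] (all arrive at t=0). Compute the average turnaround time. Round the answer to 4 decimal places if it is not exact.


Time quantum = 2
Execution trace:
  J1 runs 2 units, time = 2
  J2 runs 2 units, time = 4
  J3 runs 2 units, time = 6
  J1 runs 2 units, time = 8
  J2 runs 1 units, time = 9
  J3 runs 2 units, time = 11
  J1 runs 2 units, time = 13
  J3 runs 2 units, time = 15
  J1 runs 2 units, time = 17
  J3 runs 2 units, time = 19
  J1 runs 2 units, time = 21
  J3 runs 2 units, time = 23
  J3 runs 2 units, time = 25
  J3 runs 2 units, time = 27
  J3 runs 1 units, time = 28
Finish times: [21, 9, 28]
Average turnaround = 58/3 = 19.3333

19.3333


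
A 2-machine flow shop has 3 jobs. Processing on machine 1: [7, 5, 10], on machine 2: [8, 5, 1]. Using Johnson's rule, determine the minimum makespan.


Apply Johnson's rule:
  Group 1 (a <= b): [(2, 5, 5), (1, 7, 8)]
  Group 2 (a > b): [(3, 10, 1)]
Optimal job order: [2, 1, 3]
Schedule:
  Job 2: M1 done at 5, M2 done at 10
  Job 1: M1 done at 12, M2 done at 20
  Job 3: M1 done at 22, M2 done at 23
Makespan = 23

23


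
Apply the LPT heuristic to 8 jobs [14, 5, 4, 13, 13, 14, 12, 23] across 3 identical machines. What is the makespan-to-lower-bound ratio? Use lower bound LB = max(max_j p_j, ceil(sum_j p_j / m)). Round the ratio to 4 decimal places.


LPT order: [23, 14, 14, 13, 13, 12, 5, 4]
Machine loads after assignment: [35, 32, 31]
LPT makespan = 35
Lower bound = max(max_job, ceil(total/3)) = max(23, 33) = 33
Ratio = 35 / 33 = 1.0606

1.0606


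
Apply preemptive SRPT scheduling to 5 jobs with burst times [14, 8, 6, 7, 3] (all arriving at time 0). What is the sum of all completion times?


Since all jobs arrive at t=0, SRPT equals SPT ordering.
SPT order: [3, 6, 7, 8, 14]
Completion times:
  Job 1: p=3, C=3
  Job 2: p=6, C=9
  Job 3: p=7, C=16
  Job 4: p=8, C=24
  Job 5: p=14, C=38
Total completion time = 3 + 9 + 16 + 24 + 38 = 90

90


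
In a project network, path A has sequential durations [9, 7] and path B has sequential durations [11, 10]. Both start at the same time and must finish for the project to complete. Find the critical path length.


Path A total = 9 + 7 = 16
Path B total = 11 + 10 = 21
Critical path = longest path = max(16, 21) = 21

21


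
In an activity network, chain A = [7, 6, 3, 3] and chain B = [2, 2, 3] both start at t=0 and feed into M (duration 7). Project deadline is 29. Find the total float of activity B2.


Forward pass: ES(B2) = sum of predecessors on chain B = 2
EF = ES + duration = 2 + 2 = 4
Backward pass: LF(M) = deadline = 29; LS(M) = 29 - 7 = 22
LF(B2) = LS(M) - sum(successors on chain B) = 22 - 3 = 19
LS = LF - duration = 19 - 2 = 17
Total float = LS - ES = 17 - 2 = 15

15


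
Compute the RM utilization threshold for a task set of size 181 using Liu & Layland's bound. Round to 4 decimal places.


Compute 2^(1/181) = 1.0038368845
Subtract 1: 1.0038368845 - 1 = 0.0038368845
Multiply by n: 181 * 0.0038368845 = 0.6944760945
Round to 4 dp: 0.6945

0.6945


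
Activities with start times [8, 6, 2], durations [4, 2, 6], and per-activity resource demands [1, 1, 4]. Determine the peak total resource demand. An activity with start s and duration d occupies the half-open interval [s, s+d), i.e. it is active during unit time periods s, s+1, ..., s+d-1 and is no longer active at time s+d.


Each activity i is active on [start_i, start_i + duration_i).
Compute total resource usage per time slot:
  t=0: active resources = [], total = 0
  t=1: active resources = [], total = 0
  t=2: active resources = [4], total = 4
  t=3: active resources = [4], total = 4
  t=4: active resources = [4], total = 4
  t=5: active resources = [4], total = 4
  t=6: active resources = [1, 4], total = 5
  t=7: active resources = [1, 4], total = 5
  t=8: active resources = [1], total = 1
  t=9: active resources = [1], total = 1
  t=10: active resources = [1], total = 1
  t=11: active resources = [1], total = 1
Peak resource demand = 5

5


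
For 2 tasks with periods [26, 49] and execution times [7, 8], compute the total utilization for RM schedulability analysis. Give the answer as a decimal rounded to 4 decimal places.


Compute individual utilizations (exact fractions):
  Task 1: C/T = 7/26 (approx. 0.2692)
  Task 2: C/T = 8/49 (approx. 0.1633)
Total utilization U = 7/26 + 8/49 = 551/1274
Rounded to 4 decimal places: U = 0.4325
RM (Liu & Layland) bound for 2 tasks = 0.828427; compare with U = 551/1274 (approx. 0.432496)
U <= bound, so schedulable by RM sufficient condition.

0.4325


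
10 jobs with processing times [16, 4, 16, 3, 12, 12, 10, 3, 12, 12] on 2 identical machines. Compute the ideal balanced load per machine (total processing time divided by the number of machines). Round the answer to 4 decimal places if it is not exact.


Total processing time = 16 + 4 + 16 + 3 + 12 + 12 + 10 + 3 + 12 + 12 = 100
Number of machines = 2
Ideal balanced load = 100 / 2 = 50.0

50.0


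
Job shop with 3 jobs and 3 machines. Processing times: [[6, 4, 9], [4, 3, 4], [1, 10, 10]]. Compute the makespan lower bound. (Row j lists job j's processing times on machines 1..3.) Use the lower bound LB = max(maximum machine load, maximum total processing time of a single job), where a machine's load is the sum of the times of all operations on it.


Machine loads:
  Machine 1: 6 + 4 + 1 = 11
  Machine 2: 4 + 3 + 10 = 17
  Machine 3: 9 + 4 + 10 = 23
Max machine load = 23
Job totals:
  Job 1: 19
  Job 2: 11
  Job 3: 21
Max job total = 21
Lower bound = max(23, 21) = 23

23


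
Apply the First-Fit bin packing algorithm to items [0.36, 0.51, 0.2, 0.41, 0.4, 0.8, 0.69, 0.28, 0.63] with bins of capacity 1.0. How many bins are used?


Place items sequentially using First-Fit:
  Item 0.36 -> new Bin 1
  Item 0.51 -> Bin 1 (now 0.87)
  Item 0.2 -> new Bin 2
  Item 0.41 -> Bin 2 (now 0.61)
  Item 0.4 -> new Bin 3
  Item 0.8 -> new Bin 4
  Item 0.69 -> new Bin 5
  Item 0.28 -> Bin 2 (now 0.89)
  Item 0.63 -> new Bin 6
Total bins used = 6

6


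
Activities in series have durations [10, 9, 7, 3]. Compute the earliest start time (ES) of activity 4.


Activity 4 starts after activities 1 through 3 complete.
Predecessor durations: [10, 9, 7]
ES = 10 + 9 + 7 = 26

26


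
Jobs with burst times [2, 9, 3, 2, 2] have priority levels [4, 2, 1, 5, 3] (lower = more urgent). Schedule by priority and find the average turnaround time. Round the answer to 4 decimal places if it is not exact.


Sort by priority (ascending = highest first):
Order: [(1, 3), (2, 9), (3, 2), (4, 2), (5, 2)]
Completion times:
  Priority 1, burst=3, C=3
  Priority 2, burst=9, C=12
  Priority 3, burst=2, C=14
  Priority 4, burst=2, C=16
  Priority 5, burst=2, C=18
Average turnaround = 63/5 = 12.6

12.6


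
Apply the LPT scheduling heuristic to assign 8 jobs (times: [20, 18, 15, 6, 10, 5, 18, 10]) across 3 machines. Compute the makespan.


Sort jobs in decreasing order (LPT): [20, 18, 18, 15, 10, 10, 6, 5]
Assign each job to the least loaded machine:
  Machine 1: jobs [20, 10, 5], load = 35
  Machine 2: jobs [18, 15], load = 33
  Machine 3: jobs [18, 10, 6], load = 34
Makespan = max load = 35

35


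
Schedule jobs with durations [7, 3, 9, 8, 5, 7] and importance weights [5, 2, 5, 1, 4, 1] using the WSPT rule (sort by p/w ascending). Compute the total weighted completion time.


Compute p/w ratios and sort ascending (WSPT): [(5, 4), (7, 5), (3, 2), (9, 5), (7, 1), (8, 1)]
Compute weighted completion times:
  Job (p=5,w=4): C=5, w*C=4*5=20
  Job (p=7,w=5): C=12, w*C=5*12=60
  Job (p=3,w=2): C=15, w*C=2*15=30
  Job (p=9,w=5): C=24, w*C=5*24=120
  Job (p=7,w=1): C=31, w*C=1*31=31
  Job (p=8,w=1): C=39, w*C=1*39=39
Total weighted completion time = 300

300


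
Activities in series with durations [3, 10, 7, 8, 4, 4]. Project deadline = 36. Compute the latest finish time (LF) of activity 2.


LF(activity 2) = deadline - sum of successor durations
Successors: activities 3 through 6 with durations [7, 8, 4, 4]
Sum of successor durations = 23
LF = 36 - 23 = 13

13


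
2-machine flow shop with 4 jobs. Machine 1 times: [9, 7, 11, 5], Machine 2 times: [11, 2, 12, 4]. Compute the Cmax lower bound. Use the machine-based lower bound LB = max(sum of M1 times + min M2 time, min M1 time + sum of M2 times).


LB1 = sum(M1 times) + min(M2 times) = 32 + 2 = 34
LB2 = min(M1 times) + sum(M2 times) = 5 + 29 = 34
Lower bound = max(LB1, LB2) = max(34, 34) = 34

34


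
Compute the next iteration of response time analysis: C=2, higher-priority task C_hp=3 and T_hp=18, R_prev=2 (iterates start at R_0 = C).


R_next = C + ceil(R_prev / T_hp) * C_hp
ceil(2 / 18) = ceil(0.1111) = 1
Interference = 1 * 3 = 3
R_next = 2 + 3 = 5

5


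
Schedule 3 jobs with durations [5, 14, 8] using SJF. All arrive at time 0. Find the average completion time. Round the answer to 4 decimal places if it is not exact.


SJF order (ascending): [5, 8, 14]
Completion times:
  Job 1: burst=5, C=5
  Job 2: burst=8, C=13
  Job 3: burst=14, C=27
Average completion = 45/3 = 15.0

15.0


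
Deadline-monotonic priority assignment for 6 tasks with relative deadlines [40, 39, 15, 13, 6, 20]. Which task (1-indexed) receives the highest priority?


Sort tasks by relative deadline (ascending):
  Task 5: deadline = 6
  Task 4: deadline = 13
  Task 3: deadline = 15
  Task 6: deadline = 20
  Task 2: deadline = 39
  Task 1: deadline = 40
Priority order (highest first): [5, 4, 3, 6, 2, 1]
Highest priority task = 5

5


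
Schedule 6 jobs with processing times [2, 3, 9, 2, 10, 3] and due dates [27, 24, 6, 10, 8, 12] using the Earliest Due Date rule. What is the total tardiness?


Sort by due date (EDD order): [(9, 6), (10, 8), (2, 10), (3, 12), (3, 24), (2, 27)]
Compute completion times and tardiness:
  Job 1: p=9, d=6, C=9, tardiness=max(0,9-6)=3
  Job 2: p=10, d=8, C=19, tardiness=max(0,19-8)=11
  Job 3: p=2, d=10, C=21, tardiness=max(0,21-10)=11
  Job 4: p=3, d=12, C=24, tardiness=max(0,24-12)=12
  Job 5: p=3, d=24, C=27, tardiness=max(0,27-24)=3
  Job 6: p=2, d=27, C=29, tardiness=max(0,29-27)=2
Total tardiness = 42

42


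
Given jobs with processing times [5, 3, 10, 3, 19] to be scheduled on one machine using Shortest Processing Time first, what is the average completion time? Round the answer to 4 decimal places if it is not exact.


Sort jobs by processing time (SPT order): [3, 3, 5, 10, 19]
Compute completion times sequentially:
  Job 1: processing = 3, completes at 3
  Job 2: processing = 3, completes at 6
  Job 3: processing = 5, completes at 11
  Job 4: processing = 10, completes at 21
  Job 5: processing = 19, completes at 40
Sum of completion times = 81
Average completion time = 81/5 = 16.2

16.2


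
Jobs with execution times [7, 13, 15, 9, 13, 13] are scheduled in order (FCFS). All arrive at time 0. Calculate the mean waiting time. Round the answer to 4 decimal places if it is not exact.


FCFS order (as given): [7, 13, 15, 9, 13, 13]
Waiting times:
  Job 1: wait = 0
  Job 2: wait = 7
  Job 3: wait = 20
  Job 4: wait = 35
  Job 5: wait = 44
  Job 6: wait = 57
Sum of waiting times = 163
Average waiting time = 163/6 = 27.1667

27.1667


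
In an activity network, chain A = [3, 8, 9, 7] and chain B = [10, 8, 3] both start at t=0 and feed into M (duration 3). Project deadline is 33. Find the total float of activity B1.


Forward pass: ES(B1) = sum of predecessors on chain B = 0
EF = ES + duration = 0 + 10 = 10
Backward pass: LF(M) = deadline = 33; LS(M) = 33 - 3 = 30
LF(B1) = LS(M) - sum(successors on chain B) = 30 - 11 = 19
LS = LF - duration = 19 - 10 = 9
Total float = LS - ES = 9 - 0 = 9

9


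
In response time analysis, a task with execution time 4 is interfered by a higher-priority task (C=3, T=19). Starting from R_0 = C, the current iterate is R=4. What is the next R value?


R_next = C + ceil(R_prev / T_hp) * C_hp
ceil(4 / 19) = ceil(0.2105) = 1
Interference = 1 * 3 = 3
R_next = 4 + 3 = 7

7


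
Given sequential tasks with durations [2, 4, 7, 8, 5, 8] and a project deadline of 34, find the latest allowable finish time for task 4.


LF(activity 4) = deadline - sum of successor durations
Successors: activities 5 through 6 with durations [5, 8]
Sum of successor durations = 13
LF = 34 - 13 = 21

21


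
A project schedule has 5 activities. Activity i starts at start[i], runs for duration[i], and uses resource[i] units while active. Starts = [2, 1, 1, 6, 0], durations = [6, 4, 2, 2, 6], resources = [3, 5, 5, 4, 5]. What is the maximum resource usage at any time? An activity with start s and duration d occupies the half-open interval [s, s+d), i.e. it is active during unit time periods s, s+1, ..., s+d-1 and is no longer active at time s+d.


Each activity i is active on [start_i, start_i + duration_i).
Compute total resource usage per time slot:
  t=0: active resources = [5], total = 5
  t=1: active resources = [5, 5, 5], total = 15
  t=2: active resources = [3, 5, 5, 5], total = 18
  t=3: active resources = [3, 5, 5], total = 13
  t=4: active resources = [3, 5, 5], total = 13
  t=5: active resources = [3, 5], total = 8
  t=6: active resources = [3, 4], total = 7
  t=7: active resources = [3, 4], total = 7
Peak resource demand = 18

18


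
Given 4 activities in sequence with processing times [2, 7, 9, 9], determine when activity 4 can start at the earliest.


Activity 4 starts after activities 1 through 3 complete.
Predecessor durations: [2, 7, 9]
ES = 2 + 7 + 9 = 18

18


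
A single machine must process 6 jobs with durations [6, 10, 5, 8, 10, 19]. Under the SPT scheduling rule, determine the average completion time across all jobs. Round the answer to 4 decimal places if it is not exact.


Sort jobs by processing time (SPT order): [5, 6, 8, 10, 10, 19]
Compute completion times sequentially:
  Job 1: processing = 5, completes at 5
  Job 2: processing = 6, completes at 11
  Job 3: processing = 8, completes at 19
  Job 4: processing = 10, completes at 29
  Job 5: processing = 10, completes at 39
  Job 6: processing = 19, completes at 58
Sum of completion times = 161
Average completion time = 161/6 = 26.8333

26.8333


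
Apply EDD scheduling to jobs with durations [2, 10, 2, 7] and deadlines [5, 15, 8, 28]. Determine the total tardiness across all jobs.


Sort by due date (EDD order): [(2, 5), (2, 8), (10, 15), (7, 28)]
Compute completion times and tardiness:
  Job 1: p=2, d=5, C=2, tardiness=max(0,2-5)=0
  Job 2: p=2, d=8, C=4, tardiness=max(0,4-8)=0
  Job 3: p=10, d=15, C=14, tardiness=max(0,14-15)=0
  Job 4: p=7, d=28, C=21, tardiness=max(0,21-28)=0
Total tardiness = 0

0


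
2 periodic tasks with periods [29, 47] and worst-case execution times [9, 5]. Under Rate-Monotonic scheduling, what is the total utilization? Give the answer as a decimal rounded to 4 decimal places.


Compute individual utilizations (exact fractions):
  Task 1: C/T = 9/29 (approx. 0.3103)
  Task 2: C/T = 5/47 (approx. 0.1064)
Total utilization U = 9/29 + 5/47 = 568/1363
Rounded to 4 decimal places: U = 0.4167
RM (Liu & Layland) bound for 2 tasks = 0.828427; compare with U = 568/1363 (approx. 0.416728)
U <= bound, so schedulable by RM sufficient condition.

0.4167


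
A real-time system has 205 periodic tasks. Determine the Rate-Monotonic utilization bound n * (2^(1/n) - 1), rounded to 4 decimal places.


Compute 2^(1/205) = 1.0033869285
Subtract 1: 1.0033869285 - 1 = 0.0033869285
Multiply by n: 205 * 0.0033869285 = 0.6943203425
Round to 4 dp: 0.6943

0.6943


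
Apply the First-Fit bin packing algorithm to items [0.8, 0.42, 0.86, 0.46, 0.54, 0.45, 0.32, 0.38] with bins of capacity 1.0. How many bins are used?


Place items sequentially using First-Fit:
  Item 0.8 -> new Bin 1
  Item 0.42 -> new Bin 2
  Item 0.86 -> new Bin 3
  Item 0.46 -> Bin 2 (now 0.88)
  Item 0.54 -> new Bin 4
  Item 0.45 -> Bin 4 (now 0.99)
  Item 0.32 -> new Bin 5
  Item 0.38 -> Bin 5 (now 0.7)
Total bins used = 5

5


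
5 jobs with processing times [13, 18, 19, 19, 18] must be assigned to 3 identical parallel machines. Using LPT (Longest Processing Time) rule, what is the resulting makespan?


Sort jobs in decreasing order (LPT): [19, 19, 18, 18, 13]
Assign each job to the least loaded machine:
  Machine 1: jobs [19, 13], load = 32
  Machine 2: jobs [19], load = 19
  Machine 3: jobs [18, 18], load = 36
Makespan = max load = 36

36
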